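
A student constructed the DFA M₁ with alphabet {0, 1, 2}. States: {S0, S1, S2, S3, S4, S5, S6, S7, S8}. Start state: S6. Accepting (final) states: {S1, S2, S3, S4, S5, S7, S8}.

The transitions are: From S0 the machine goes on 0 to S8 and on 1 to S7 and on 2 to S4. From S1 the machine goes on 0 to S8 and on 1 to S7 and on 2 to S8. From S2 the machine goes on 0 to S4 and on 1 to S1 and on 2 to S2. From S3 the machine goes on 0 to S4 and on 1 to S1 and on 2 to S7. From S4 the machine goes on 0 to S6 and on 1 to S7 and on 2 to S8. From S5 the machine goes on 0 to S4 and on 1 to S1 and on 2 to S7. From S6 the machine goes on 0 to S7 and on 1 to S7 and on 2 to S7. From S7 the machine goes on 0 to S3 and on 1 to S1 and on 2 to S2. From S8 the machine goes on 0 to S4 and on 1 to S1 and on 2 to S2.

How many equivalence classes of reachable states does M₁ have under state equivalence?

6

Reachable states from the start: {S1,S2,S3,S4,S6,S7,S8}. Unreachable: {S0,S5} — drop them.
Start with accepting vs non-accepting: {S1,S2,S3,S4,S7,S8} | {S6}.
On input 0, block {S1,S2,S3,S4,S7,S8} splits into {S1,S2,S3,S7,S8} and {S4}.
On input 0, block {S1,S2,S3,S7,S8} splits into {S2,S3,S8} and {S1,S7}.
On input 2, block {S2,S3,S8} splits into {S2,S8} and {S3}.
On input 0, block {S1,S7} splits into {S1} and {S7}.
No further refinement is possible. Final partition (6 blocks): {S2,S8} | {S6} | {S4} | {S1} | {S3} | {S7}.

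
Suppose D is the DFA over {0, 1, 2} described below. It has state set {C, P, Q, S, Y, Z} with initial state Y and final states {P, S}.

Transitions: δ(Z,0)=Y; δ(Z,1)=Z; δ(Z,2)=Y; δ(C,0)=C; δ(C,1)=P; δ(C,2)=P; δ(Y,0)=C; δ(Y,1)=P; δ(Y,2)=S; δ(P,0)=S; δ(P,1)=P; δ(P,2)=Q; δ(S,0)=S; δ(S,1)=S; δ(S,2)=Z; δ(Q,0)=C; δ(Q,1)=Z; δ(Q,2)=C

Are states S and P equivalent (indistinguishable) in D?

Yes

All states are reachable from the start state.
Start with accepting vs non-accepting: {P,S} | {C,Q,Y,Z}.
Split {C,Q,Y,Z} by δ(·,1) → {Q,Z} and {C,Y}.
No further refinement is possible. Final partition (3 blocks): {P,S} | {Q,Z} | {C,Y}.
S and P lie in the same block of the stable partition, so they are equivalent — no string distinguishes them.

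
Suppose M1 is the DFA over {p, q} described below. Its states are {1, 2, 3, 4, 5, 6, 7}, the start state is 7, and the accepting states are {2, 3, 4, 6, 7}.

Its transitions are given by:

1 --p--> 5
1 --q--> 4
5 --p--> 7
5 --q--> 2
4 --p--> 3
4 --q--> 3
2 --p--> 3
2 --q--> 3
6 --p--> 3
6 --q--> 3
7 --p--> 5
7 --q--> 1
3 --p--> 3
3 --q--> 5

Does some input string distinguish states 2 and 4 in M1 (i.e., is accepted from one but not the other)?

States {6} cannot be reached from the start state, so discard them.
P0 = {2,3,4,7} | {1,5}.
On input p, block {2,3,4,7} splits into {2,3,4} and {7}.
On input q, block {2,3,4} splits into {2,4} and {3}.
On input p, block {1,5} splits into {1} and {5}.
The partition is now stable with 5 blocks: {2,4} | {1} | {7} | {3} | {5}.
2 and 4 lie in the same block of the stable partition, so they are equivalent — no string distinguishes them.

No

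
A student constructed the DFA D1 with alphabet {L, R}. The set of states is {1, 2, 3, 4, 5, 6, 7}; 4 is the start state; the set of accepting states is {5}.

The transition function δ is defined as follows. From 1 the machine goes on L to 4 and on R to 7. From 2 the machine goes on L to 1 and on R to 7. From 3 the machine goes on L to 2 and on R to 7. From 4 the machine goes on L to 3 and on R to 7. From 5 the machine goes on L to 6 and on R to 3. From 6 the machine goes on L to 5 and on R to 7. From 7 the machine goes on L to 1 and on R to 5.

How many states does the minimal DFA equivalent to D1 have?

4

Initial partition by acceptance: {5} | {1,2,3,4,6,7}.
Split {1,2,3,4,6,7} by δ(·,L) → {1,2,3,4,7} and {6}.
Refine {1,2,3,4,7} on symbol R: members go to different blocks, giving {1,2,3,4} and {7}.
Stable partition: {5} | {1,2,3,4} | {6} | {7} — 4 equivalence classes.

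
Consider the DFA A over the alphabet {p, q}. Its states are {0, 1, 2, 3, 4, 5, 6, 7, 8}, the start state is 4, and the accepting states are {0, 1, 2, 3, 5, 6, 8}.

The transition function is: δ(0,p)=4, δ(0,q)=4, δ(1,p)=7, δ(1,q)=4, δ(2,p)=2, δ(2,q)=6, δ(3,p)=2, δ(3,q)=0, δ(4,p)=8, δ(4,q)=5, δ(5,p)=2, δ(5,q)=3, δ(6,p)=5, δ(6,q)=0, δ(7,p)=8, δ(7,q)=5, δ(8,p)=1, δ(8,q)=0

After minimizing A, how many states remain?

Every state is reachable, so we keep all 9.
Start with accepting vs non-accepting: {0,1,2,3,5,6,8} | {4,7}.
On input p, block {0,1,2,3,5,6,8} splits into {2,3,5,6,8} and {0,1}.
Split {2,3,5,6,8} by δ(·,p) → {2,3,5,6} and {8}.
Refine {2,3,5,6} on symbol q: members go to different blocks, giving {2,5} and {3,6}.
Stable partition: {2,5} | {4,7} | {0,1} | {8} | {3,6} — 5 equivalence classes.

5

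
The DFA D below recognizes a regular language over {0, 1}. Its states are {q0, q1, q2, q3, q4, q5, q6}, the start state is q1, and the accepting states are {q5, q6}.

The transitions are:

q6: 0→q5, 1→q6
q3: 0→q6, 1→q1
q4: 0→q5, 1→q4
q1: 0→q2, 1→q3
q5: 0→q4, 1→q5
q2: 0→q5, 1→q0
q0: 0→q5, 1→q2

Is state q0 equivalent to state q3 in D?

Every state is reachable, so we keep all 7.
Initial partition by acceptance: {q5,q6} | {q0,q1,q2,q3,q4}.
Split {q5,q6} by δ(·,0) → {q5} and {q6}.
On input 0, block {q0,q1,q2,q3,q4} splits into {q0,q2,q4} and {q1} and {q3}.
The partition is now stable with 5 blocks: {q5} | {q0,q2,q4} | {q6} | {q1} | {q3}.
q0 and q3 end up in different blocks, so they are distinguishable. For instance, the string '00' is accepted from only q3.

No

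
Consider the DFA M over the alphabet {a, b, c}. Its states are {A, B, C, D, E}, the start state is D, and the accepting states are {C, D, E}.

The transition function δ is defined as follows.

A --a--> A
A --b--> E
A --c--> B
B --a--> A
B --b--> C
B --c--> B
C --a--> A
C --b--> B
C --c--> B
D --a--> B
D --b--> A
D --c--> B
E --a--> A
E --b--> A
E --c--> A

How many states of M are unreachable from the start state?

0

Exploring from D, all states are eventually visited, so none are unreachable.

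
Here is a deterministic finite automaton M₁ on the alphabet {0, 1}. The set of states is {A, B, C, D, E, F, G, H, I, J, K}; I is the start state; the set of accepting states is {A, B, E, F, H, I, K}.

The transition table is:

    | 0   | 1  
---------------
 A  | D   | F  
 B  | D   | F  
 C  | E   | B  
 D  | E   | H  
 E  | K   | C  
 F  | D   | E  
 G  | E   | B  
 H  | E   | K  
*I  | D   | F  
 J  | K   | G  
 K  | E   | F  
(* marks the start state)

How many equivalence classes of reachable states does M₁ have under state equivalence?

7

States {A,G,J} cannot be reached from the start state, so discard them.
Initial partition by acceptance: {B,E,F,H,I,K} | {C,D}.
Split {B,E,F,H,I,K} by δ(·,0) → {B,F,I} and {E,H,K}.
Refine {B,F,I} on symbol 1: members go to different blocks, giving {B,I} and {F}.
Refine {C,D} on symbol 1: members go to different blocks, giving {C} and {D}.
Split {E,H,K} by δ(·,1) → {E} and {H} and {K}.
The partition is now stable with 7 blocks: {B,I} | {C} | {E} | {F} | {D} | {H} | {K}.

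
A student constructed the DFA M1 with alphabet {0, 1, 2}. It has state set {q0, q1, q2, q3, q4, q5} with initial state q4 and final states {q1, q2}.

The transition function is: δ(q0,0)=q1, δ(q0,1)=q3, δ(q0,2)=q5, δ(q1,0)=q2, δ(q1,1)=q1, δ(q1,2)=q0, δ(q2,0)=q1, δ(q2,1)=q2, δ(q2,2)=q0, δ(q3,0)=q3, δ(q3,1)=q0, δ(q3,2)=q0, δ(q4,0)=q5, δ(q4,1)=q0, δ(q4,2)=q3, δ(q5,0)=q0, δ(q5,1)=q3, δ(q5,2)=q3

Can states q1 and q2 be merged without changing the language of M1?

Yes

All states are reachable from the start state.
P0 = {q1,q2} | {q0,q3,q4,q5}.
On input 0, block {q0,q3,q4,q5} splits into {q3,q4,q5} and {q0}.
Refine {q3,q4,q5} on symbol 0: members go to different blocks, giving {q3,q4} and {q5}.
On input 0, block {q3,q4} splits into {q3} and {q4}.
The partition is now stable with 5 blocks: {q1,q2} | {q3} | {q0} | {q5} | {q4}.
q1 and q2 lie in the same block of the stable partition, so they are equivalent — no string distinguishes them.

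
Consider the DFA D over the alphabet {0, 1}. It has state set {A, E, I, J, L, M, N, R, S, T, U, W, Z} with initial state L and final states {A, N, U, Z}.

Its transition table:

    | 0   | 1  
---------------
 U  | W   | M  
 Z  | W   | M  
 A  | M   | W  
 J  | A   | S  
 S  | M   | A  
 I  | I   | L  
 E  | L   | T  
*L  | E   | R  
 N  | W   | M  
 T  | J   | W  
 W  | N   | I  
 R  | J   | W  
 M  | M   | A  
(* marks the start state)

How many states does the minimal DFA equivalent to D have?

8

States {U,Z} cannot be reached from the start state, so discard them.
P0 = {A,N} | {E,I,J,L,M,R,S,T,W}.
Split {E,I,J,L,M,R,S,T,W} by δ(·,0) → {E,I,L,M,R,S,T} and {J,W}.
Refine {A,N} on symbol 0: members go to different blocks, giving {A} and {N}.
Refine {E,I,L,M,R,S,T} on symbol 0: members go to different blocks, giving {E,I,L,M,S} and {R,T}.
Split {E,I,L,M,S} by δ(·,1) → {E,L} and {M,S} and {I}.
Refine {J,W} on symbol 0: members go to different blocks, giving {W} and {J}.
Stable partition: {A} | {E,L} | {W} | {N} | {R,T} | {M,S} | {I} | {J} — 8 equivalence classes.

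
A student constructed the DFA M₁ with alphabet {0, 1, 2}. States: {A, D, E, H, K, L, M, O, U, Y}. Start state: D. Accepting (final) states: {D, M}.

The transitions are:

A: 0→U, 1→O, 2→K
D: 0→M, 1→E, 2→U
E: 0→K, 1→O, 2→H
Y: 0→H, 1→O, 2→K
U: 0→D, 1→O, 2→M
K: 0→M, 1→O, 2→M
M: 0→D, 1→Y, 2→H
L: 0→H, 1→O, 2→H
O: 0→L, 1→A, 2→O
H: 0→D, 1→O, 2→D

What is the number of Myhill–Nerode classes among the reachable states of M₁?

4

Every state is reachable, so we keep all 10.
P0 = {D,M} | {A,E,H,K,L,O,U,Y}.
Split {A,E,H,K,L,O,U,Y} by δ(·,0) → {A,E,L,O,Y} and {H,K,U}.
On input 0, block {A,E,L,O,Y} splits into {A,E,L,Y} and {O}.
Stable partition: {D,M} | {A,E,L,Y} | {H,K,U} | {O} — 4 equivalence classes.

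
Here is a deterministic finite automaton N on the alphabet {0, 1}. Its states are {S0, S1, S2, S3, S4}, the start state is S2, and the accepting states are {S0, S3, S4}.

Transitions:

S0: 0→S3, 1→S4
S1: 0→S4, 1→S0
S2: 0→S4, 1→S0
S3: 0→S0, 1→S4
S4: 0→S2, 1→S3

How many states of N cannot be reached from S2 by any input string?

BFS from S2 reaches {S0, S2, S3, S4}; the 1 state(s) S1 are never visited.

1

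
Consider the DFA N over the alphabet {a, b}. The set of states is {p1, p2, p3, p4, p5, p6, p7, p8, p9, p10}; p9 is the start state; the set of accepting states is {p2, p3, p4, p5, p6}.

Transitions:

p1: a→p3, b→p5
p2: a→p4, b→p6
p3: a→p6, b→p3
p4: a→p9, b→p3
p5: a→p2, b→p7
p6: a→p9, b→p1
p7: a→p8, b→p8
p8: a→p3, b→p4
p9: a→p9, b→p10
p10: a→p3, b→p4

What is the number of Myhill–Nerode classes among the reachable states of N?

All states are reachable from the start state.
Initial partition by acceptance: {p2,p3,p4,p5,p6} | {p1,p7,p8,p9,p10}.
On input a, block {p2,p3,p4,p5,p6} splits into {p2,p3,p5} and {p4,p6}.
On input a, block {p2,p3,p5} splits into {p2,p3} and {p5}.
Refine {p2,p3} on symbol b: members go to different blocks, giving {p2} and {p3}.
Refine {p1,p7,p8,p9,p10} on symbol a: members go to different blocks, giving {p1,p8,p10} and {p7,p9}.
On input b, block {p1,p8,p10} splits into {p8,p10} and {p1}.
Refine {p4,p6} on symbol b: members go to different blocks, giving {p4} and {p6}.
Split {p7,p9} by δ(·,a) → {p7} and {p9}.
No further refinement is possible. Final partition (9 blocks): {p2} | {p8,p10} | {p4} | {p5} | {p3} | {p7} | {p1} | {p6} | {p9}.

9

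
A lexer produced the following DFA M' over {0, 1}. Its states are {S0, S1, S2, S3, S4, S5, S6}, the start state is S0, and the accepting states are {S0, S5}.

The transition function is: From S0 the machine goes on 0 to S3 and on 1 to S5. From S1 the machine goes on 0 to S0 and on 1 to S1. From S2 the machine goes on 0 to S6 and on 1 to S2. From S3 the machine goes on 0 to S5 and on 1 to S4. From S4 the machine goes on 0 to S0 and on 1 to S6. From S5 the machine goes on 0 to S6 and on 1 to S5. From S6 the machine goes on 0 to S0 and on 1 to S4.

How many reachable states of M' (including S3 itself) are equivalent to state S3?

3

States {S1,S2} cannot be reached from the start state, so discard them.
P0 = {S0,S5} | {S3,S4,S6}.
Stable partition: {S0,S5} | {S3,S4,S6} — 2 equivalence classes.
State S3 belongs to the block {S3,S4,S6}, which has 3 states.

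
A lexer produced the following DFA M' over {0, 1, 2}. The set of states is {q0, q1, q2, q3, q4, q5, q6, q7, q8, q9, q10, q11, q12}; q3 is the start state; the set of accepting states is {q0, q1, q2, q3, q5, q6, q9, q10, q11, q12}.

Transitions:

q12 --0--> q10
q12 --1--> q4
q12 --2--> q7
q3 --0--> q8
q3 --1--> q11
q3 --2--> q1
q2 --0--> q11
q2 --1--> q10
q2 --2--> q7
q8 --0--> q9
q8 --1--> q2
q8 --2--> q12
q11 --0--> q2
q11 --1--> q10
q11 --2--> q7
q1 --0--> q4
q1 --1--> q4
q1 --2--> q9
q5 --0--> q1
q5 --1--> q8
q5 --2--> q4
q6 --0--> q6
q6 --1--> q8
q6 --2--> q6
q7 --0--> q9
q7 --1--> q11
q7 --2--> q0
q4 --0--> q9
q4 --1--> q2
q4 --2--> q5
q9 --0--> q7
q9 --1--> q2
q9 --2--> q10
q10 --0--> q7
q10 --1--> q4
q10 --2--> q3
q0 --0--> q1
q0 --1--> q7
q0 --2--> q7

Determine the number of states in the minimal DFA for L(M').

5

Reachable states from the start: {q0,q1,q2,q3,q4,q5,q7,q8,q9,q10,q11,q12}. Unreachable: {q6} — drop them.
Initial partition by acceptance: {q0,q1,q2,q3,q5,q9,q10,q11,q12} | {q4,q7,q8}.
On input 0, block {q0,q1,q2,q3,q5,q9,q10,q11,q12} splits into {q0,q2,q5,q11,q12} and {q1,q3,q9,q10}.
On input 0, block {q0,q2,q5,q11,q12} splits into {q0,q5,q12} and {q2,q11}.
On input 1, block {q1,q3,q9,q10} splits into {q1,q10} and {q3,q9}.
No further refinement is possible. Final partition (5 blocks): {q0,q5,q12} | {q4,q7,q8} | {q1,q10} | {q2,q11} | {q3,q9}.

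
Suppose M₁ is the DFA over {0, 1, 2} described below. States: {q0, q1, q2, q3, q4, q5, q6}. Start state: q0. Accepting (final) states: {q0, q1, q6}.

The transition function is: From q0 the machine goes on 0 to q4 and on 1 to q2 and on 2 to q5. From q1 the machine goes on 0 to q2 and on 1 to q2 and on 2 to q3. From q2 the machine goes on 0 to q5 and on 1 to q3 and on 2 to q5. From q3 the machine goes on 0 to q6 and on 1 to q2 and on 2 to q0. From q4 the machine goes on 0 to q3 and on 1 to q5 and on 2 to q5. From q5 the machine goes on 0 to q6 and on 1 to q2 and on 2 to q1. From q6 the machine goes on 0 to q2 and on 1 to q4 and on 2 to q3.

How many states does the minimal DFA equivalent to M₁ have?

All states are reachable from the start state.
Start with accepting vs non-accepting: {q0,q1,q6} | {q2,q3,q4,q5}.
Split {q2,q3,q4,q5} by δ(·,0) → {q2,q4} and {q3,q5}.
Stable partition: {q0,q1,q6} | {q2,q4} | {q3,q5} — 3 equivalence classes.

3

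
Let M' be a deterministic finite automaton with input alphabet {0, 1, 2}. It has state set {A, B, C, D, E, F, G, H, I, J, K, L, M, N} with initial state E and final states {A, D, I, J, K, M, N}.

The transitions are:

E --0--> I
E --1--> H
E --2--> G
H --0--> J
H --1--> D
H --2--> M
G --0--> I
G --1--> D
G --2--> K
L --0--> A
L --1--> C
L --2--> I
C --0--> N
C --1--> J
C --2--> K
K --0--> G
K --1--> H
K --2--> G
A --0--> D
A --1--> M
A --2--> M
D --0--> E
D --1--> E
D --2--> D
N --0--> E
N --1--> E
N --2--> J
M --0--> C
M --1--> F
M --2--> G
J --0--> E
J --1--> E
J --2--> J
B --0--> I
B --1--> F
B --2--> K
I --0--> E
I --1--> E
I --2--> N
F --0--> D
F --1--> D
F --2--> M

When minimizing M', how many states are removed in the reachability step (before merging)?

3

Starting at E and following transitions, the reachable set is {C, D, E, F, G, H, I, J, K, M, N}. That leaves A, B, L unreachable — 3 in total.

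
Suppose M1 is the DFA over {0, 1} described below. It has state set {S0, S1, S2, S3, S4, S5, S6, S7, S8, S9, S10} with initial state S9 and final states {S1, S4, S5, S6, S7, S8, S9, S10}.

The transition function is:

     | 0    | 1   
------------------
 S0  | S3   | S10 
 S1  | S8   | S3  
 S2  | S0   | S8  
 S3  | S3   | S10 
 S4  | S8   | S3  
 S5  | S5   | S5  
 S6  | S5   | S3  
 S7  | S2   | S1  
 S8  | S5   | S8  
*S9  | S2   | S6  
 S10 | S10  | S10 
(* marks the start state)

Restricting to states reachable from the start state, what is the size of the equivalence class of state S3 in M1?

States {S1,S4,S7} cannot be reached from the start state, so discard them.
Initial partition by acceptance: {S5,S6,S8,S9,S10} | {S0,S2,S3}.
Refine {S5,S6,S8,S9,S10} on symbol 0: members go to different blocks, giving {S5,S6,S8,S10} and {S9}.
Refine {S5,S6,S8,S10} on symbol 1: members go to different blocks, giving {S5,S8,S10} and {S6}.
Stable partition: {S5,S8,S10} | {S0,S2,S3} | {S9} | {S6} — 4 equivalence classes.
State S3 belongs to the block {S0,S2,S3}, which has 3 states.

3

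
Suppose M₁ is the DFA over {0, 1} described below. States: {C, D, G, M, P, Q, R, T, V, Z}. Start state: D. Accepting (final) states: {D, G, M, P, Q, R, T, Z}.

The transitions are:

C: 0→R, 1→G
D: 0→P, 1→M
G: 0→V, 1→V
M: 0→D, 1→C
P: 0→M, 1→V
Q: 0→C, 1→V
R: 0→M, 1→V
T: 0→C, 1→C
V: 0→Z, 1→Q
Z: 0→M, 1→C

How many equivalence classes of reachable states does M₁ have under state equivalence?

Reachable states from the start: {C,D,G,M,P,Q,R,V,Z}. Unreachable: {T} — drop them.
P0 = {D,G,M,P,Q,R,Z} | {C,V}.
Refine {D,G,M,P,Q,R,Z} on symbol 0: members go to different blocks, giving {D,M,P,R,Z} and {G,Q}.
On input 1, block {D,M,P,R,Z} splits into {M,P,R,Z} and {D}.
Split {M,P,R,Z} by δ(·,0) → {P,R,Z} and {M}.
The partition is now stable with 5 blocks: {P,R,Z} | {C,V} | {G,Q} | {D} | {M}.

5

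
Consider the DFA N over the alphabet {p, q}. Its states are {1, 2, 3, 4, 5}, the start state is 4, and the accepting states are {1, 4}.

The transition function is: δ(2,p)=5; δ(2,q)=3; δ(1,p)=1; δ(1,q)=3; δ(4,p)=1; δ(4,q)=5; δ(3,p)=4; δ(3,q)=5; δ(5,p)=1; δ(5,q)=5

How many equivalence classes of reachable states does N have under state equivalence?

Reachable states from the start: {1,3,4,5}. Unreachable: {2} — drop them.
Initial partition by acceptance: {1,4} | {3,5}.
No further refinement is possible. Final partition (2 blocks): {1,4} | {3,5}.

2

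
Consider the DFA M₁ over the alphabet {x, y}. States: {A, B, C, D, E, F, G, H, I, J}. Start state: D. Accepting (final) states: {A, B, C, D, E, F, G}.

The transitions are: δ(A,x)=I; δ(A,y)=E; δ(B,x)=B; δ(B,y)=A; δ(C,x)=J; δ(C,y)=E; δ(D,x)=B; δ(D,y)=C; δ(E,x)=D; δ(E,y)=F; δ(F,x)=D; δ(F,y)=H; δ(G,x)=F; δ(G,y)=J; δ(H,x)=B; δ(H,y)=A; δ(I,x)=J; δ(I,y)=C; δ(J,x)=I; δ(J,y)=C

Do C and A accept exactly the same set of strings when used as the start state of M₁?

Reachable states from the start: {A,B,C,D,E,F,H,I,J}. Unreachable: {G} — drop them.
Start with accepting vs non-accepting: {A,B,C,D,E,F} | {H,I,J}.
Refine {A,B,C,D,E,F} on symbol x: members go to different blocks, giving {B,D,E,F} and {A,C}.
On input y, block {B,D,E,F} splits into {B,D} and {E} and {F}.
On input x, block {H,I,J} splits into {I,J} and {H}.
Stable partition: {B,D} | {I,J} | {A,C} | {E} | {F} | {H} — 6 equivalence classes.
C and A lie in the same block of the stable partition, so they are equivalent — no string distinguishes them.

Yes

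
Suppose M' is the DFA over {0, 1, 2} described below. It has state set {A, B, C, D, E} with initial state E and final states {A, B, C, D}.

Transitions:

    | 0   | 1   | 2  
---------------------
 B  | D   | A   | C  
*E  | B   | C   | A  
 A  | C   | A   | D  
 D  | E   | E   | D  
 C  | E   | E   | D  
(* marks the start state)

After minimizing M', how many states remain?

Every state is reachable, so we keep all 5.
P0 = {A,B,C,D} | {E}.
On input 0, block {A,B,C,D} splits into {A,B} and {C,D}.
No further refinement is possible. Final partition (3 blocks): {A,B} | {E} | {C,D}.

3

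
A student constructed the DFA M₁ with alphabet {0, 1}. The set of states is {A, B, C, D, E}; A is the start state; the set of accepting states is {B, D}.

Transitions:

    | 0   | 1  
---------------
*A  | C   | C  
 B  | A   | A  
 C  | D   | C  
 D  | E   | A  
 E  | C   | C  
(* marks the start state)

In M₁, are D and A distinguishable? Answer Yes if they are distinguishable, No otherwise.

Yes

States {B} cannot be reached from the start state, so discard them.
Start with accepting vs non-accepting: {D} | {A,C,E}.
Refine {A,C,E} on symbol 0: members go to different blocks, giving {A,E} and {C}.
Stable partition: {D} | {A,E} | {C} — 3 equivalence classes.
D and A end up in different blocks, so they are distinguishable. For instance, the string 'ε' is accepted from only D.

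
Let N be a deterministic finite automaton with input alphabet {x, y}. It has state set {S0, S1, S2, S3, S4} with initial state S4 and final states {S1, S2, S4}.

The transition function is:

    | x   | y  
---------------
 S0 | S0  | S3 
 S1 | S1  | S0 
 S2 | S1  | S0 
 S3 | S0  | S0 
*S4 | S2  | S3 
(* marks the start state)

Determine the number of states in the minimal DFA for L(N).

Every state is reachable, so we keep all 5.
Start with accepting vs non-accepting: {S1,S2,S4} | {S0,S3}.
The partition is now stable with 2 blocks: {S1,S2,S4} | {S0,S3}.

2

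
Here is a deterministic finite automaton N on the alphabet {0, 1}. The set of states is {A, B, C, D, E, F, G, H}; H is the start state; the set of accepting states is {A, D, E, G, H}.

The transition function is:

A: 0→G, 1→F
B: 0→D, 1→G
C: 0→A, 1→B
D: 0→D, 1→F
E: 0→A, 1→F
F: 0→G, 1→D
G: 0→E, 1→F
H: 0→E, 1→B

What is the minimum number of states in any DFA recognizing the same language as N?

Reachable states from the start: {A,B,D,E,F,G,H}. Unreachable: {C} — drop them.
P0 = {A,D,E,G,H} | {B,F}.
The partition is now stable with 2 blocks: {A,D,E,G,H} | {B,F}.

2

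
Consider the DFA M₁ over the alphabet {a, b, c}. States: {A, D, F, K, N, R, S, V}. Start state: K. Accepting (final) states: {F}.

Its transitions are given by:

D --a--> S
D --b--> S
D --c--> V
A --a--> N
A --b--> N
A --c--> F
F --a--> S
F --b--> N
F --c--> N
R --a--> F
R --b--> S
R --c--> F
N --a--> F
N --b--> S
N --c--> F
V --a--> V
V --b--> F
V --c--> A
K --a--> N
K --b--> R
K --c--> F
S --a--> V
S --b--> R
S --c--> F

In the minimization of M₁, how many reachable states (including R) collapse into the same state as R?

Reachable states from the start: {A,F,K,N,R,S,V}. Unreachable: {D} — drop them.
Initial partition by acceptance: {F} | {A,K,N,R,S,V}.
Refine {A,K,N,R,S,V} on symbol a: members go to different blocks, giving {A,K,S,V} and {N,R}.
Split {A,K,S,V} by δ(·,a) → {S,V} and {A,K}.
Refine {S,V} on symbol b: members go to different blocks, giving {V} and {S}.
No further refinement is possible. Final partition (5 blocks): {F} | {V} | {N,R} | {A,K} | {S}.
The equivalence class containing R is {N,R}, of size 2.

2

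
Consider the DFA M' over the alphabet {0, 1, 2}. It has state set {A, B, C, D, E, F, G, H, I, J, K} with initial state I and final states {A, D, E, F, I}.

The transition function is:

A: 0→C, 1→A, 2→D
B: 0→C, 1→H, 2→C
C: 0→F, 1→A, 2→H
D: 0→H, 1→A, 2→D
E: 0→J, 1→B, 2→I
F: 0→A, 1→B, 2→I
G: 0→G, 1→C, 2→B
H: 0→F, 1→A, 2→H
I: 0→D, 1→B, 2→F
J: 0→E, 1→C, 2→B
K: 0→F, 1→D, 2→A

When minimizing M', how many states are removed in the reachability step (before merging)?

No path from I leads to E, G, J, K; the other 7 states are all reachable.

4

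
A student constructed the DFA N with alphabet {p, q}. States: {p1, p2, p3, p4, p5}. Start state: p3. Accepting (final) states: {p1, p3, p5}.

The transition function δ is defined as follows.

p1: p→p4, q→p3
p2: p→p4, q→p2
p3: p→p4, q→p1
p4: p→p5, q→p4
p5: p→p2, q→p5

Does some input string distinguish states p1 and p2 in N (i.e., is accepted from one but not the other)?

Initial partition by acceptance: {p1,p3,p5} | {p2,p4}.
Split {p2,p4} by δ(·,p) → {p2} and {p4}.
On input p, block {p1,p3,p5} splits into {p1,p3} and {p5}.
The partition is now stable with 4 blocks: {p1,p3} | {p2} | {p4} | {p5}.
p1 and p2 end up in different blocks, so they are distinguishable. For instance, the string 'ε' is accepted from only p1.

Yes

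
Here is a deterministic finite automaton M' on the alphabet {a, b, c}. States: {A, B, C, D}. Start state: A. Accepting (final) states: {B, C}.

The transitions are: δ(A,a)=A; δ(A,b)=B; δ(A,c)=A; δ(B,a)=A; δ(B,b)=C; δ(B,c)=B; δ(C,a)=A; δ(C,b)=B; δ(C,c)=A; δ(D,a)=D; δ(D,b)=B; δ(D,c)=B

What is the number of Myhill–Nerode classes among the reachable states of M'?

3

Reachable states from the start: {A,B,C}. Unreachable: {D} — drop them.
Initial partition by acceptance: {B,C} | {A}.
Refine {B,C} on symbol c: members go to different blocks, giving {B} and {C}.
Stable partition: {B} | {A} | {C} — 3 equivalence classes.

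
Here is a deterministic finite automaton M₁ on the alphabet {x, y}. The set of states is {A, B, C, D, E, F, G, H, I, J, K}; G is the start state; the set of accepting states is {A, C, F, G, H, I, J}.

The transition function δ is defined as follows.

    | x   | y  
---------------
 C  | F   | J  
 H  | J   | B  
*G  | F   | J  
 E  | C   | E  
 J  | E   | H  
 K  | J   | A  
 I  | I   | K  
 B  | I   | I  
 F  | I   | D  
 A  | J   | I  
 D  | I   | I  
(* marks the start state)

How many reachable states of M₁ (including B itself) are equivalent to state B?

Every state is reachable, so we keep all 11.
Initial partition by acceptance: {A,C,F,G,H,I,J} | {B,D,E,K}.
On input x, block {A,C,F,G,H,I,J} splits into {A,C,F,G,H,I} and {J}.
Split {A,C,F,G,H,I} by δ(·,x) → {C,F,G,I} and {A,H}.
On input y, block {C,F,G,I} splits into {C,G} and {F,I}.
Split {B,D,E,K} by δ(·,x) → {B,D} and {E} and {K}.
Split {A,H} by δ(·,y) → {A} and {H}.
On input y, block {F,I} splits into {F} and {I}.
The partition is now stable with 9 blocks: {C,G} | {B,D} | {J} | {A} | {F} | {E} | {K} | {H} | {I}.
The equivalence class containing B is {B,D}, of size 2.

2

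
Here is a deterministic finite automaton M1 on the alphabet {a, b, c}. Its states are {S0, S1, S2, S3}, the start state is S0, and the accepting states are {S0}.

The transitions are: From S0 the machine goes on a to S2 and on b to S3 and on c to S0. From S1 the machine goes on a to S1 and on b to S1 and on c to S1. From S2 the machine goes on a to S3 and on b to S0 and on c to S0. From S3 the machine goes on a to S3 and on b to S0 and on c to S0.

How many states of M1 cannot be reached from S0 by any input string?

Starting at S0 and following transitions, the reachable set is {S0, S2, S3}. That leaves S1 unreachable — 1 in total.

1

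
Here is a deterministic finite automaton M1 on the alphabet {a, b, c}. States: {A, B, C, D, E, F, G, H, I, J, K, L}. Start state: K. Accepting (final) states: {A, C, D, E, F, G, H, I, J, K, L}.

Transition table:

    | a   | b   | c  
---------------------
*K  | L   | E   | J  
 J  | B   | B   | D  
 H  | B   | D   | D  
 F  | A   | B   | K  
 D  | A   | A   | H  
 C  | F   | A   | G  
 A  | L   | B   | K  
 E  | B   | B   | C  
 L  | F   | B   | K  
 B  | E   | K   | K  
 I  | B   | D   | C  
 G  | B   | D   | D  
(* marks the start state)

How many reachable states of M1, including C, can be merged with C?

States {I} cannot be reached from the start state, so discard them.
Start with accepting vs non-accepting: {A,C,D,E,F,G,H,J,K,L} | {B}.
Refine {A,C,D,E,F,G,H,J,K,L} on symbol a: members go to different blocks, giving {A,C,D,F,K,L} and {E,G,H,J}.
Split {A,C,D,F,K,L} by δ(·,b) → {A,F,L} and {C,D} and {K}.
On input b, block {E,G,H,J} splits into {E,J} and {G,H}.
The partition is now stable with 6 blocks: {A,F,L} | {B} | {E,J} | {C,D} | {K} | {G,H}.
State C belongs to the block {C,D}, which has 2 states.

2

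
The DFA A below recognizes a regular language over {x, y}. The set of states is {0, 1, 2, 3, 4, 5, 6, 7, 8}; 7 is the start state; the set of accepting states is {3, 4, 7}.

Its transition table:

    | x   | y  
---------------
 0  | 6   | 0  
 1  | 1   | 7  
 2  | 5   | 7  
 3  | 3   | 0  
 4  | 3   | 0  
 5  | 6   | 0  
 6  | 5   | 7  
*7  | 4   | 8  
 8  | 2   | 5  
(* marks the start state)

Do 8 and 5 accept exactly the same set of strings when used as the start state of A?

Yes

Reachable states from the start: {0,2,3,4,5,6,7,8}. Unreachable: {1} — drop them.
Start with accepting vs non-accepting: {3,4,7} | {0,2,5,6,8}.
On input y, block {0,2,5,6,8} splits into {0,5,8} and {2,6}.
No further refinement is possible. Final partition (3 blocks): {3,4,7} | {0,5,8} | {2,6}.
8 and 5 lie in the same block of the stable partition, so they are equivalent — no string distinguishes them.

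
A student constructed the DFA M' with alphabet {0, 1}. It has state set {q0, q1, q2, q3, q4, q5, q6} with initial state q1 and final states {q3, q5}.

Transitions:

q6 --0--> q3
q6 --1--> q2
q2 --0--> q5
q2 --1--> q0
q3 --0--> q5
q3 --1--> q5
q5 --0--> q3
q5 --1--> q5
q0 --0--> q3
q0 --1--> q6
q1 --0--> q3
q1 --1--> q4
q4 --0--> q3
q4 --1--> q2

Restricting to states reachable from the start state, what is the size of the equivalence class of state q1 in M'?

Initial partition by acceptance: {q3,q5} | {q0,q1,q2,q4,q6}.
Stable partition: {q3,q5} | {q0,q1,q2,q4,q6} — 2 equivalence classes.
State q1 belongs to the block {q0,q1,q2,q4,q6}, which has 5 states.

5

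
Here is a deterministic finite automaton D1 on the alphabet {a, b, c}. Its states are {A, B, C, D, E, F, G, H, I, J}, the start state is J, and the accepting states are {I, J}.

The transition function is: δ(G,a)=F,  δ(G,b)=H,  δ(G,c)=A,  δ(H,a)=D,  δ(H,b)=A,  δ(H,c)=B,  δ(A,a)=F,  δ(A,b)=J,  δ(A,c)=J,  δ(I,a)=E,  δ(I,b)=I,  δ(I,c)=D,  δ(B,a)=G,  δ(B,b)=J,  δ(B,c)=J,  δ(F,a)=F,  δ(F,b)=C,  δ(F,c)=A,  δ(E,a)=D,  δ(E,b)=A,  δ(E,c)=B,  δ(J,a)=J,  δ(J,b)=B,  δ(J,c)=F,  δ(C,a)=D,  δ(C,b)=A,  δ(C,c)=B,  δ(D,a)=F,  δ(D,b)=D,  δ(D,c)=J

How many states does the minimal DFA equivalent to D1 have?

5

States {E,I} cannot be reached from the start state, so discard them.
P0 = {J} | {A,B,C,D,F,G,H}.
Split {A,B,C,D,F,G,H} by δ(·,b) → {C,D,F,G,H} and {A,B}.
Refine {C,D,F,G,H} on symbol b: members go to different blocks, giving {D,F,G} and {C,H}.
On input b, block {D,F,G} splits into {F,G} and {D}.
Stable partition: {J} | {F,G} | {A,B} | {C,H} | {D} — 5 equivalence classes.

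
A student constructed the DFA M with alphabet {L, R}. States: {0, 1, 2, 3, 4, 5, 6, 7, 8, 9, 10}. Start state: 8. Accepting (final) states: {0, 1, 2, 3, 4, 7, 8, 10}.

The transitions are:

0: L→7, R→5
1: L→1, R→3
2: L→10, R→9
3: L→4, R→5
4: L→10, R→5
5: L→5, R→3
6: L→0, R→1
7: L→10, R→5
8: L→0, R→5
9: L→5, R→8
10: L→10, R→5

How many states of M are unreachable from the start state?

4

No path from 8 leads to 1, 2, 6, 9; the other 7 states are all reachable.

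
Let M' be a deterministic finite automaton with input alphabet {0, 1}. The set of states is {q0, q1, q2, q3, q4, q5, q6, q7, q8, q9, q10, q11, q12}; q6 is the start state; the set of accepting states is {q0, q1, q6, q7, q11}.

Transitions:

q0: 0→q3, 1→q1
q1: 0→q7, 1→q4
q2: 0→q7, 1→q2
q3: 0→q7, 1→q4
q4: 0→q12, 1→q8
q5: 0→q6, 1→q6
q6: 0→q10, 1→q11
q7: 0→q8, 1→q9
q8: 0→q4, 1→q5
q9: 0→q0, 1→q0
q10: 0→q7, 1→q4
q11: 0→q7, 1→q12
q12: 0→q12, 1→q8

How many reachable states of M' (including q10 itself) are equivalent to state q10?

First remove the unreachable states {q2}; 12 states remain.
P0 = {q0,q1,q6,q7,q11} | {q3,q4,q5,q8,q9,q10,q12}.
Split {q0,q1,q6,q7,q11} by δ(·,0) → {q0,q6,q7} and {q1,q11}.
On input 1, block {q0,q6,q7} splits into {q0,q6} and {q7}.
On input 0, block {q3,q4,q5,q8,q9,q10,q12} splits into {q4,q8,q12} and {q3,q10} and {q5,q9}.
Refine {q4,q8,q12} on symbol 1: members go to different blocks, giving {q4,q12} and {q8}.
The partition is now stable with 7 blocks: {q0,q6} | {q4,q12} | {q1,q11} | {q7} | {q3,q10} | {q5,q9} | {q8}.
State q10 belongs to the block {q3,q10}, which has 2 states.

2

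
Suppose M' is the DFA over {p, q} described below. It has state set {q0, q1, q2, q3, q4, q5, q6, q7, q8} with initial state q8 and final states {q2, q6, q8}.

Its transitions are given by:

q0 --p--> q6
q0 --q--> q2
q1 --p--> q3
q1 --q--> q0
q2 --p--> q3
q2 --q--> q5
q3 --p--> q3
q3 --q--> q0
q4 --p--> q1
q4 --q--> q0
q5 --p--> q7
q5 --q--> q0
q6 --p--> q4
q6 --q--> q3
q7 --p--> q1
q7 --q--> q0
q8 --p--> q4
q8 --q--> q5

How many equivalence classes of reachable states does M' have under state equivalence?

Every state is reachable, so we keep all 9.
Initial partition by acceptance: {q2,q6,q8} | {q0,q1,q3,q4,q5,q7}.
On input p, block {q0,q1,q3,q4,q5,q7} splits into {q1,q3,q4,q5,q7} and {q0}.
Stable partition: {q2,q6,q8} | {q1,q3,q4,q5,q7} | {q0} — 3 equivalence classes.

3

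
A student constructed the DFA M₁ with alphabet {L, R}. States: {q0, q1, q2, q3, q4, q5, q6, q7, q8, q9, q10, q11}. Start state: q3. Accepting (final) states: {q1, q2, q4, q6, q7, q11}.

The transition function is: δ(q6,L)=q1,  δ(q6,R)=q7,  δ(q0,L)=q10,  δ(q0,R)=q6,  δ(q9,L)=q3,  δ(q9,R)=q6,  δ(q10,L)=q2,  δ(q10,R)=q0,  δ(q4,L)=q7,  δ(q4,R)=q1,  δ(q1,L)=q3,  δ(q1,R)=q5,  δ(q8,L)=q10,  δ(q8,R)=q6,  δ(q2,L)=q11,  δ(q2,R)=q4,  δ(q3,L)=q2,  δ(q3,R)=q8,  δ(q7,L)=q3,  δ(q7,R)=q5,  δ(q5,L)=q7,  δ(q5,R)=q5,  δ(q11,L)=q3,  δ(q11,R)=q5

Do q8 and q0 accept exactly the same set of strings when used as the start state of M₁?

States {q9} cannot be reached from the start state, so discard them.
Start with accepting vs non-accepting: {q1,q2,q4,q6,q7,q11} | {q0,q3,q5,q8,q10}.
On input L, block {q1,q2,q4,q6,q7,q11} splits into {q1,q7,q11} and {q2,q4,q6}.
Refine {q0,q3,q5,q8,q10} on symbol L: members go to different blocks, giving {q0,q8} and {q3,q10} and {q5}.
Refine {q2,q4,q6} on symbol R: members go to different blocks, giving {q4,q6} and {q2}.
No further refinement is possible. Final partition (6 blocks): {q1,q7,q11} | {q0,q8} | {q4,q6} | {q3,q10} | {q5} | {q2}.
q8 and q0 lie in the same block of the stable partition, so they are equivalent — no string distinguishes them.

Yes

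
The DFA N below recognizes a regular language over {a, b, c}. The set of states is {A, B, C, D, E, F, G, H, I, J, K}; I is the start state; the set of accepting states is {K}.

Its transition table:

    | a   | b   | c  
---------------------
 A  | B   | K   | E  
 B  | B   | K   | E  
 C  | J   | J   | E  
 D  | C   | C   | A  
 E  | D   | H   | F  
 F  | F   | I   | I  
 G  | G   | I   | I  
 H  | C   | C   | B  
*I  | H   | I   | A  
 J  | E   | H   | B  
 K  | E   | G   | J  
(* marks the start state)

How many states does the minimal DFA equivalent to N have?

All states are reachable from the start state.
Initial partition by acceptance: {K} | {A,B,C,D,E,F,G,H,I,J}.
Split {A,B,C,D,E,F,G,H,I,J} by δ(·,b) → {C,D,E,F,G,H,I,J} and {A,B}.
Split {C,D,E,F,G,H,I,J} by δ(·,c) → {C,E,F,G} and {D,H,I,J}.
On input a, block {C,E,F,G} splits into {C,E} and {F,G}.
Refine {C,E} on symbol c: members go to different blocks, giving {C} and {E}.
Refine {D,H,I,J} on symbol a: members go to different blocks, giving {D,H} and {I} and {J}.
The partition is now stable with 8 blocks: {K} | {C} | {A,B} | {D,H} | {F,G} | {E} | {I} | {J}.

8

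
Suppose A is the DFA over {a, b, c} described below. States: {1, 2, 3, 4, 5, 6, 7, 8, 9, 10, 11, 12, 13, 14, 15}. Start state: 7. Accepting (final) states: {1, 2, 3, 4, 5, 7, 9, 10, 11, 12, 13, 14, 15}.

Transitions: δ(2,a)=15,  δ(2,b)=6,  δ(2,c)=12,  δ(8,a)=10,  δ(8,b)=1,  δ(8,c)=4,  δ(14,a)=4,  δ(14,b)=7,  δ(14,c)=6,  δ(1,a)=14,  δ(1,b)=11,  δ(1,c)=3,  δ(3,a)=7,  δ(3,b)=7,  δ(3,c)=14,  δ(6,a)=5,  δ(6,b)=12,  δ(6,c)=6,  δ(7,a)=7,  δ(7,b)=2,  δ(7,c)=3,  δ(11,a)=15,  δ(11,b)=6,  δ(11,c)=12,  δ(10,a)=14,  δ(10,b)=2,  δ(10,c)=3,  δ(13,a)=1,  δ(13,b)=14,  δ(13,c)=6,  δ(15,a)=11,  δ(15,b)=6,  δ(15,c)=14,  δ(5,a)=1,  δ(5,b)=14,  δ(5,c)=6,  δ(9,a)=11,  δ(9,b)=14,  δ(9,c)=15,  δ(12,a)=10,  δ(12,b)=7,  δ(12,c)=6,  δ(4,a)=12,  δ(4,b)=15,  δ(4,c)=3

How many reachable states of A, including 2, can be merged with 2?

First remove the unreachable states {8,9,13}; 12 states remain.
Start with accepting vs non-accepting: {1,2,3,4,5,7,10,11,12,14,15} | {6}.
On input b, block {1,2,3,4,5,7,10,11,12,14,15} splits into {1,3,4,5,7,10,12,14} and {2,11,15}.
On input b, block {1,3,4,5,7,10,12,14} splits into {1,4,7,10} and {3,5,12,14}.
Refine {1,4,7,10} on symbol a: members go to different blocks, giving {1,4,10} and {7}.
On input a, block {3,5,12,14} splits into {5,12,14} and {3}.
Split {5,12,14} by δ(·,b) → {12,14} and {5}.
No further refinement is possible. Final partition (7 blocks): {1,4,10} | {6} | {2,11,15} | {12,14} | {7} | {3} | {5}.
The equivalence class containing 2 is {2,11,15}, of size 3.

3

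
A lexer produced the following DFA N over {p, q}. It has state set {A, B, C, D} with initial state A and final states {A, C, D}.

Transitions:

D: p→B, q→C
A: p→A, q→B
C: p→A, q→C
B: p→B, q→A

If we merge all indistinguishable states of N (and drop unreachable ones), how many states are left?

States {C,D} cannot be reached from the start state, so discard them.
P0 = {A} | {B}.
The partition is now stable with 2 blocks: {A} | {B}.

2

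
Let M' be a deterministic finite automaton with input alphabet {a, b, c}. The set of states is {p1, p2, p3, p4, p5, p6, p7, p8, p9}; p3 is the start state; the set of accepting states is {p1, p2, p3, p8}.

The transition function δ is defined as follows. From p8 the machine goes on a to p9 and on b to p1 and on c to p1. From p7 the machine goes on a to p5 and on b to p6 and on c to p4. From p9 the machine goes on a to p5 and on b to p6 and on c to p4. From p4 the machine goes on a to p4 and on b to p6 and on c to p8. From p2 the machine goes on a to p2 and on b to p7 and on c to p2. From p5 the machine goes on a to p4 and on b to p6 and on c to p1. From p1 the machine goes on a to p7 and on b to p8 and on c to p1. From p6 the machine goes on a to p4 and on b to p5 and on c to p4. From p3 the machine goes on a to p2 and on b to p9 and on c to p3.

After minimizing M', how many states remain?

P0 = {p1,p2,p3,p8} | {p4,p5,p6,p7,p9}.
Refine {p1,p2,p3,p8} on symbol a: members go to different blocks, giving {p1,p8} and {p2,p3}.
Refine {p4,p5,p6,p7,p9} on symbol c: members go to different blocks, giving {p6,p7,p9} and {p4,p5}.
Refine {p6,p7,p9} on symbol b: members go to different blocks, giving {p7,p9} and {p6}.
No further refinement is possible. Final partition (5 blocks): {p1,p8} | {p7,p9} | {p2,p3} | {p4,p5} | {p6}.

5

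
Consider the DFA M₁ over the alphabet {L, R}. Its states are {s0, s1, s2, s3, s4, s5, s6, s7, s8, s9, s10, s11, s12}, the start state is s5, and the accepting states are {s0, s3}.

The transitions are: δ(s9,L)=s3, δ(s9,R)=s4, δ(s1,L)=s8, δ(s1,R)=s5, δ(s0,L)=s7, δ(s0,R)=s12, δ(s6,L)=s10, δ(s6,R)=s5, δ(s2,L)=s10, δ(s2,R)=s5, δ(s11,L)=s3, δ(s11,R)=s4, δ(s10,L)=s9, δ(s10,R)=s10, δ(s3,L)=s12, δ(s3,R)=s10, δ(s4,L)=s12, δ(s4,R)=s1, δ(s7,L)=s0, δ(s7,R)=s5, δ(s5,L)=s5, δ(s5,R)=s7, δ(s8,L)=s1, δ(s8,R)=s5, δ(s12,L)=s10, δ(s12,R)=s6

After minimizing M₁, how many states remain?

10

States {s2,s11} cannot be reached from the start state, so discard them.
Start with accepting vs non-accepting: {s0,s3} | {s1,s4,s5,s6,s7,s8,s9,s10,s12}.
Split {s1,s4,s5,s6,s7,s8,s9,s10,s12} by δ(·,L) → {s1,s4,s5,s6,s8,s10,s12} and {s7,s9}.
On input L, block {s0,s3} splits into {s0} and {s3}.
Split {s1,s4,s5,s6,s8,s10,s12} by δ(·,L) → {s1,s4,s5,s6,s8,s12} and {s10}.
Refine {s1,s4,s5,s6,s8,s12} on symbol L: members go to different blocks, giving {s1,s4,s5,s8} and {s6,s12}.
Refine {s1,s4,s5,s8} on symbol L: members go to different blocks, giving {s1,s5,s8} and {s4}.
Refine {s1,s5,s8} on symbol R: members go to different blocks, giving {s1,s8} and {s5}.
On input L, block {s7,s9} splits into {s7} and {s9}.
Split {s6,s12} by δ(·,R) → {s6} and {s12}.
Stable partition: {s0} | {s1,s8} | {s7} | {s3} | {s10} | {s6} | {s4} | {s5} | {s9} | {s12} — 10 equivalence classes.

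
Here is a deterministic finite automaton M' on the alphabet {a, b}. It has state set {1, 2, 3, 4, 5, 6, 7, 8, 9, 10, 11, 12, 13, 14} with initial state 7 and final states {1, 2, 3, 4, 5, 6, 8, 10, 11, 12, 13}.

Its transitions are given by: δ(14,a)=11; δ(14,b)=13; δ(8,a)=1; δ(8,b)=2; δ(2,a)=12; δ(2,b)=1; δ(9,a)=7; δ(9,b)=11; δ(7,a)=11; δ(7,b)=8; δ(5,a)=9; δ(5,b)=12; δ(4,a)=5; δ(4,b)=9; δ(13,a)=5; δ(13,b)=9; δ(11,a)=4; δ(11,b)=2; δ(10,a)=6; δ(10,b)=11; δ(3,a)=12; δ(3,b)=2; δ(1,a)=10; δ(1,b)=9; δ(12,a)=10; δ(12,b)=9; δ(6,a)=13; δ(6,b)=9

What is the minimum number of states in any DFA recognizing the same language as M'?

10

Reachable states from the start: {1,2,4,5,6,7,8,9,10,11,12,13}. Unreachable: {3,14} — drop them.
Initial partition by acceptance: {1,2,4,5,6,8,10,11,12,13} | {7,9}.
Split {1,2,4,5,6,8,10,11,12,13} by δ(·,a) → {1,2,4,6,8,10,11,12,13} and {5}.
Split {1,2,4,6,8,10,11,12,13} by δ(·,a) → {1,2,6,8,10,11,12} and {4,13}.
Split {1,2,6,8,10,11,12} by δ(·,a) → {1,2,8,10,12} and {6,11}.
Refine {1,2,8,10,12} on symbol a: members go to different blocks, giving {1,2,8,12} and {10}.
Split {1,2,8,12} by δ(·,a) → {1,12} and {2,8}.
Refine {7,9} on symbol a: members go to different blocks, giving {7} and {9}.
Split {6,11} by δ(·,b) → {6} and {11}.
Split {2,8} by δ(·,b) → {2} and {8}.
Stable partition: {1,12} | {7} | {5} | {4,13} | {6} | {10} | {2} | {9} | {11} | {8} — 10 equivalence classes.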